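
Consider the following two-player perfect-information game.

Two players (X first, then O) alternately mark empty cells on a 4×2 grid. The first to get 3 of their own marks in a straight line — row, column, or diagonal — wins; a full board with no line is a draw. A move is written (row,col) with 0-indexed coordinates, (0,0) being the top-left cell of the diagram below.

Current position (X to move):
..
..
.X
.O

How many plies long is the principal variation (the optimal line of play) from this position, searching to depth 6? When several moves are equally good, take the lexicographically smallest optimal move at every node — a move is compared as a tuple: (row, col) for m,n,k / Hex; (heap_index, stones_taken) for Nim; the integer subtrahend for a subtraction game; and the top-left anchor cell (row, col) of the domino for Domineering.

PV length from [../../.X/.O]: 6 plies

p1 X@[../../.X/.O]: (0,0)[X./../.X/.O]+0* (0,1)[.X/../.X/.O]+0 (1,0)[../X./.X/.O]+0 (1,1)[../.X/.X/.O]+0 (2,0)[../../XX/.O]+0 (3,0)[../../.X/XO]+0
p2 O@[X./../.X/.O]: (0,1)[XO/../.X/.O]+0* (1,0)[X./O./.X/.O]+0 (1,1)[X./.O/.X/.O]+0 (2,0)[X./../OX/.O]+0 (3,0)[X./../.X/OO]+0
p3 X@[XO/../.X/.O]: (1,0)[XO/X./.X/.O]+0* (1,1)[XO/.X/.X/.O]+0 (2,0)[XO/../XX/.O]+0 (3,0)[XO/../.X/XO]+0
p4 O@[XO/X./.X/.O]: (1,1)[XO/XO/.X/.O]-1 (2,0)[XO/X./OX/.O]+0* (3,0)[XO/X./.X/OO]-1
p5 X@[XO/X./OX/.O]: (1,1)[XO/XX/OX/.O]+0* (3,0)[XO/X./OX/XO]+0
p6 O@[XO/XX/OX/.O]: (3,0)[XO/XX/OX/OO]+0*
p7 X@[XO/XX/OX/OO] terminal +0; root [../../.X/.O] d6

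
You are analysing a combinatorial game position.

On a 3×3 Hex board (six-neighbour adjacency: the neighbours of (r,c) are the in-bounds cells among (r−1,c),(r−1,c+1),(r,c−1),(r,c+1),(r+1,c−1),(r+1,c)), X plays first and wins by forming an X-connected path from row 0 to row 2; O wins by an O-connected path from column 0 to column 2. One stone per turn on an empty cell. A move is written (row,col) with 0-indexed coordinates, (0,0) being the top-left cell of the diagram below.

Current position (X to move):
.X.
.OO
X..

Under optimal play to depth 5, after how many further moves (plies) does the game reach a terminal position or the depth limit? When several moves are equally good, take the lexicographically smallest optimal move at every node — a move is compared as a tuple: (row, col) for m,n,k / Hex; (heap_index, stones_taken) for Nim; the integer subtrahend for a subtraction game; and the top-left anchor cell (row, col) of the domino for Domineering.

PV length from [.X./.OO/X..]: 1 ply

ply 1, X at .X./.OO/X.. | (0,0)=-1→XX./.OO/X..; (0,2)=-1→.XX/.OO/X..; (1,0)=+1→.X./XOO/X..*; (2,1)=-1→.X./.OO/XX.; (2,2)=-1→.X./.OO/X.X
ply 2: .X./XOO/X.. is terminal -1 (O); from .X./.OO/X.. depth 5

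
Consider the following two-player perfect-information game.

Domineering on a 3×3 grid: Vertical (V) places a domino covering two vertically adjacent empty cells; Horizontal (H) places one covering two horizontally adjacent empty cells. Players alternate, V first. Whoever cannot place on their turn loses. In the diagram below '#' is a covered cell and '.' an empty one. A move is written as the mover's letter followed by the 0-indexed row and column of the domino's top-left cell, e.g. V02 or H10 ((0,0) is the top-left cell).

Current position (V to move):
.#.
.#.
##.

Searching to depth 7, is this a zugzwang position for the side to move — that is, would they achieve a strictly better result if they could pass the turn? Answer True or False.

zugzwang(.#./.#./##., V) = False

p1 V@[.#./.#./##.]: V00[##./##./##.]+1* V02[.##/.##/##.]+1 V12[.#./.##/###]+1
p2 H@[##./##./##.] terminal -1; root [.#./.#./##.] d7
suppose V passes — search the same position with H to move:
pass> p1 H@[.#./.#./##.] terminal -1; root [.#./.#./##.] d7
for V: play +1, pass +1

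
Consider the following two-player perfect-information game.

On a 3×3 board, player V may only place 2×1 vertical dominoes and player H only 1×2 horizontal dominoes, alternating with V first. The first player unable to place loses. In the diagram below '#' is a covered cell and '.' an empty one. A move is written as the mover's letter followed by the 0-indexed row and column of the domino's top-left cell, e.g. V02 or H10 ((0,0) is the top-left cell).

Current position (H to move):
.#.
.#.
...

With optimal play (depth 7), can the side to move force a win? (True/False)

p1 H@[.#./.#./...]: H20[.#./.#./##.]-1* H21[.#./.#./.##]-1
p2 V@[.#./.#./##.]: V00[##./##./##.]+1* V02[.##/.##/##.]+1 V12[.#./.##/###]+1
p3 H@[##./##./##.] terminal -1; root [.#./.#./...] d7

H winning at [.#./.#./...]: False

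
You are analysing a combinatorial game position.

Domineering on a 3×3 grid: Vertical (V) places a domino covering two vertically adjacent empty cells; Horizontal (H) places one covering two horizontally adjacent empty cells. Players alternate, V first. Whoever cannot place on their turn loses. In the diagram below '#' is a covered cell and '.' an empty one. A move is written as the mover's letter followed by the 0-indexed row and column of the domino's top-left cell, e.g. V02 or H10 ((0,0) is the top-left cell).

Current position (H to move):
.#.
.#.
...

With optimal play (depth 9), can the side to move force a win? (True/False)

H winning at [.#./.#./...]: False

ply 1, H at .#./.#./... | H20=-1→.#./.#./##.*; H21=-1→.#./.#./.##
ply 2, V at .#./.#./##. | V00=+1→##./##./##.*; V02=+1→.##/.##/##.; V12=+1→.#./.##/###
ply 3: ##./##./##. is terminal -1 (H); from .#./.#./... depth 9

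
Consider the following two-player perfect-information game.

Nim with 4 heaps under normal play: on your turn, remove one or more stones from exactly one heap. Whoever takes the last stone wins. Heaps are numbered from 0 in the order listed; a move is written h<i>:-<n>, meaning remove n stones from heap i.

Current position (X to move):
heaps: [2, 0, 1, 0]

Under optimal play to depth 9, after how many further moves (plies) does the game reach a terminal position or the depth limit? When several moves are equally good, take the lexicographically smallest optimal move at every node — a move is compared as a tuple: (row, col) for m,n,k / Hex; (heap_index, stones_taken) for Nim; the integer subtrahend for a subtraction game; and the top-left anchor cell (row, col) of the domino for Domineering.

ply 1, X at (2,0,1,0) | h0:-1=+1→(1,0,1,0)*; h0:-2=-1→(0,0,1,0); h2:-1=-1→(2,0,0,0)
ply 2, O at (1,0,1,0) | h0:-1=-1→(0,0,1,0)*; h2:-1=-1→(1,0,0,0)
ply 3, X at (0,0,1,0) | h2:-1=+1→(0,0,0,0)*
ply 4: (0,0,0,0) is terminal -1 (O); from (2,0,1,0) depth 9

PV length from [(2,0,1,0)]: 3 plies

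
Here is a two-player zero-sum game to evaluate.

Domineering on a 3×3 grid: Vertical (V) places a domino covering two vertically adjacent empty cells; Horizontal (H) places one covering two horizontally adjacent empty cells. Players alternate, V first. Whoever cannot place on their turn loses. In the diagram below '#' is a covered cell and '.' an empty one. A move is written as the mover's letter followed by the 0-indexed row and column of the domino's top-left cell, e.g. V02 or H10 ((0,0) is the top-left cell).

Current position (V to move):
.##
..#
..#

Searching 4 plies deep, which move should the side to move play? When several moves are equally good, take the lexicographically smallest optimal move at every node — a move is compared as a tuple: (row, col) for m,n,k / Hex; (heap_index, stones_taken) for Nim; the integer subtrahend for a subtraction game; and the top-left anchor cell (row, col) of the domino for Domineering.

p1 V@[.##/..#/..#]: V00[###/#.#/..#]-1 V10[.##/#.#/#.#]+1* V11[.##/.##/.##]+1
p2 H@[.##/#.#/#.#] terminal -1; root [.##/..#/..#] d4

V's best at [.##/..#/..#]: V10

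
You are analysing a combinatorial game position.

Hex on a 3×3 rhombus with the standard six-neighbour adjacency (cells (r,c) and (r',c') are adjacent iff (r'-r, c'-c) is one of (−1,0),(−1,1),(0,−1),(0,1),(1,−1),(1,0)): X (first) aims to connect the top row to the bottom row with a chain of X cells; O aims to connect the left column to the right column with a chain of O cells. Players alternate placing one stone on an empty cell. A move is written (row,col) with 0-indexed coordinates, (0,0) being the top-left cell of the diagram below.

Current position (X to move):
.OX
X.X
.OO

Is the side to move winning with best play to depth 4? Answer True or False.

ply 1, X at .OX/X.X/.OO | (0,0)=-1→XOX/X.X/.OO; (1,1)=-1→.OX/XXX/.OO; (2,0)=+1→.OX/X.X/XOO*
ply 2, O at .OX/X.X/XOO | (0,0)=-1→OOX/X.X/XOO*; (1,1)=-1→.OX/XOX/XOO
ply 3, X at OOX/X.X/XOO | (1,1)=+1→OOX/XXX/XOO*
ply 4: OOX/XXX/XOO is terminal -1 (O); from .OX/X.X/.OO depth 4

X winning at [.OX/X.X/.OO]: True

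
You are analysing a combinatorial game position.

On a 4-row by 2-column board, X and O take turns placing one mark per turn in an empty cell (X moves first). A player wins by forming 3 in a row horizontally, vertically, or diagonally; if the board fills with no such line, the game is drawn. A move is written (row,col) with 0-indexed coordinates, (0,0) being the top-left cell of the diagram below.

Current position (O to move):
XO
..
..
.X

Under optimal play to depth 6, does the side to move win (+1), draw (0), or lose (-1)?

[XO/../../.X] O move#1: (1,0):+0/XO/O./../.X*, (1,1):+0/XO/.O/../.X, (2,0):+0/XO/../O./.X, (2,1):+0/XO/../.O/.X, (3,0):+0/XO/../../OX
[XO/O./../.X] X move#2: (1,1):+0/XO/OX/../.X*, (2,0):+0/XO/O./X./.X, (2,1):+0/XO/O./.X/.X, (3,0):+0/XO/O./../XX
[XO/OX/../.X] O move#3: (2,0):-1/XO/OX/O./.X, (2,1):+0/XO/OX/.O/.X*, (3,0):-1/XO/OX/../OX
[XO/OX/.O/.X] X move#4: (2,0):+0/XO/OX/XO/.X*, (3,0):+0/XO/OX/.O/XX
[XO/OX/XO/.X] O move#5: (3,0):+0/XO/OX/XO/OX*
[XO/OX/XO/OX] end (terminal +0, X#6); searched XO/../../.X to 6

value(XO/../../.X, O) = 0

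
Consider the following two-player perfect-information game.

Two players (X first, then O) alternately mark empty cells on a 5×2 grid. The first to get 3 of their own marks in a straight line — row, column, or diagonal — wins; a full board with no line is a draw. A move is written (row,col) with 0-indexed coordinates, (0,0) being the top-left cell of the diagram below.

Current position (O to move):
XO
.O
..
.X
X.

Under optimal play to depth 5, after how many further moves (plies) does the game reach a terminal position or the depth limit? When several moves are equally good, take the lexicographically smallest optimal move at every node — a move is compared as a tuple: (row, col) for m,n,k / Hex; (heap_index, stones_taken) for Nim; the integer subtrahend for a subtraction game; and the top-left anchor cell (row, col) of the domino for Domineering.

PV length from [XO/.O/../.X/X.]: 1 ply

[XO/.O/../.X/X.] O move#1: (1,0):+0/XO/OO/../.X/X., (2,0):+0/XO/.O/O./.X/X., (2,1):+1/XO/.O/.O/.X/X.*, (3,0):+0/XO/.O/../OX/X., (4,1):+0/XO/.O/../.X/XO
[XO/.O/.O/.X/X.] end (terminal -1, X#2); searched XO/.O/../.X/X. to 5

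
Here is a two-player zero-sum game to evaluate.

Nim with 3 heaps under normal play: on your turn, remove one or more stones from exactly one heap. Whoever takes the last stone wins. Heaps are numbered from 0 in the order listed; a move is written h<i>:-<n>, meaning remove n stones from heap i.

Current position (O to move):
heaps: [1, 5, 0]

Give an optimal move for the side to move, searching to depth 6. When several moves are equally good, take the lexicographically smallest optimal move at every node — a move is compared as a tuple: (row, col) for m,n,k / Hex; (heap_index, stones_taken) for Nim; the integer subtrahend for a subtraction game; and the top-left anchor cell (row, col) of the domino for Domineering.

ply 1, O at (1,5,0) | h0:-1=-1→(0,5,0); h1:-1=-1→(1,4,0); h1:-2=-1→(1,3,0); h1:-3=-1→(1,2,0); h1:-4=+1→(1,1,0)*; h1:-5=-1→(1,0,0)
ply 2, X at (1,1,0) | h0:-1=-1→(0,1,0)*; h1:-1=-1→(1,0,0)
ply 3, O at (0,1,0) | h1:-1=+1→(0,0,0)*
ply 4: (0,0,0) is terminal -1 (X); from (1,5,0) depth 6

O's best at [(1,5,0)]: h1:-4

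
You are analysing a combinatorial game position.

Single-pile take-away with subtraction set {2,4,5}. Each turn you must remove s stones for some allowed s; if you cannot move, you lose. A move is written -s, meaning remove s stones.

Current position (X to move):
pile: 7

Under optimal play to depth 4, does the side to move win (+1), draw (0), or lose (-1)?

[7] X move#1: -2:-1/5*, -4:-1/3, -5:-1/2
[5] O move#2: -2:-1/3, -4:+1/1*, -5:+1/0
[1] end (terminal -1, X#3); searched 7 to 4

value(7, X) = -1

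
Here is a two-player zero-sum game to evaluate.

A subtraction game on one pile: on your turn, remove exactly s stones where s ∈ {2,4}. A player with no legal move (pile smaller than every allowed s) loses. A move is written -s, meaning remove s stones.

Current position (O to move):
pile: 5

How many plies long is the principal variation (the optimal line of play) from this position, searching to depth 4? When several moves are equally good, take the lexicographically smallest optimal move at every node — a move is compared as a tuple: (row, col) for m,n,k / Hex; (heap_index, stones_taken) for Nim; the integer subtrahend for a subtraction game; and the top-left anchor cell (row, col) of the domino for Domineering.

[5] O move#1: -2:-1/3, -4:+1/1*
[1] end (terminal -1, X#2); searched 5 to 4

PV length from [5]: 1 ply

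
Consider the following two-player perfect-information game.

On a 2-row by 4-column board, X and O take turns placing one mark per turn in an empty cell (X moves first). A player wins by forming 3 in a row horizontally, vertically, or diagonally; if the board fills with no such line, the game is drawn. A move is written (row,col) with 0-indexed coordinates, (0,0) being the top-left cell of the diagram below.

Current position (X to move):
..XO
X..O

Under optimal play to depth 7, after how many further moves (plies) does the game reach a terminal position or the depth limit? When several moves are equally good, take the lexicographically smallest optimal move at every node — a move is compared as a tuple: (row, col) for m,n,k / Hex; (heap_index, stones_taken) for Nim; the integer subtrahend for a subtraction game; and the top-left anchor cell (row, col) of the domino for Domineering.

ply 1, X at ..XO/X..O | (0,0)=+0→X.XO/X..O*; (0,1)=+0→.XXO/X..O; (1,1)=+0→..XO/XX.O; (1,2)=+0→..XO/X.XO
ply 2, O at X.XO/X..O | (0,1)=+0→XOXO/X..O*; (1,1)=-1→X.XO/XO.O; (1,2)=-1→X.XO/X.OO
ply 3, X at XOXO/X..O | (1,1)=+0→XOXO/XX.O*; (1,2)=+0→XOXO/X.XO
ply 4, O at XOXO/XX.O | (1,2)=+0→XOXO/XXOO*
ply 5: XOXO/XXOO is terminal +0 (X); from ..XO/X..O depth 7

PV length from [..XO/X..O]: 4 plies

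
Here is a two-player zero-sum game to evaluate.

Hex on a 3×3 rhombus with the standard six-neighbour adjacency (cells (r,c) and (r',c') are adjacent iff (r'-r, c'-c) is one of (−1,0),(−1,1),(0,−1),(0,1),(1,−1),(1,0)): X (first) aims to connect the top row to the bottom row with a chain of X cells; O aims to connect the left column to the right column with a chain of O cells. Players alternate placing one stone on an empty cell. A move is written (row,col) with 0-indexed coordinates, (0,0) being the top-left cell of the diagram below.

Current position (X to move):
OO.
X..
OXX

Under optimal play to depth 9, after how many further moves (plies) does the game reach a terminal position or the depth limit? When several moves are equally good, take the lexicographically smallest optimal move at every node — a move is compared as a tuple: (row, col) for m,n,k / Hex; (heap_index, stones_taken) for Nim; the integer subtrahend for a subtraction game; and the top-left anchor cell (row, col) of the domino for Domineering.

PV length from [OO./X../OXX]: 3 plies

[OO./X../OXX] X move#1: (0,2):+1/OOX/X../OXX*, (1,1):-1/OO./XX./OXX, (1,2):-1/OO./X.X/OXX
[OOX/X../OXX] O move#2: (1,1):-1/OOX/XO./OXX*, (1,2):-1/OOX/X.O/OXX
[OOX/XO./OXX] X move#3: (1,2):+1/OOX/XOX/OXX*
[OOX/XOX/OXX] end (terminal -1, O#4); searched OO./X../OXX to 9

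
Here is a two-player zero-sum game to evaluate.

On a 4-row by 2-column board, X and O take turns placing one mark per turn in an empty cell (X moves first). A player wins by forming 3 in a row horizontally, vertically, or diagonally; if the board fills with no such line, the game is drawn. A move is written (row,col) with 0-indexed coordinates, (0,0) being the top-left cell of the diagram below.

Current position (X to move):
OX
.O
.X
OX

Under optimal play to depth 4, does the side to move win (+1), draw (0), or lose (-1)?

value(OX/.O/.X/OX, X) = 0

p1 X@[OX/.O/.X/OX]: (1,0)[OX/XO/.X/OX]+0* (2,0)[OX/.O/XX/OX]+0
p2 O@[OX/XO/.X/OX]: (2,0)[OX/XO/OX/OX]+0*
p3 X@[OX/XO/OX/OX] terminal +0; root [OX/.O/.X/OX] d4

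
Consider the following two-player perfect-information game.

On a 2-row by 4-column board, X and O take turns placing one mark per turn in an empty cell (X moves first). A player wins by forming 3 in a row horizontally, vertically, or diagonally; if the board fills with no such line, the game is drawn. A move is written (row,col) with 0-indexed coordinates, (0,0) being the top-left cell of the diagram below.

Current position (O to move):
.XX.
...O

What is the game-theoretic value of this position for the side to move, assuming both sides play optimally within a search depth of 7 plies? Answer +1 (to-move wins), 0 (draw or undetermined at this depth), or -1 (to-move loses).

p1 O@[.XX./...O]: (0,0)[OXX./...O]-1* (0,3)[.XXO/...O]-1 (1,0)[.XX./O..O]-1 (1,1)[.XX./.O.O]-1 (1,2)[.XX./..OO]-1
p2 X@[OXX./...O]: (0,3)[OXXX/...O]+1* (1,0)[OXX./X..O]+0 (1,1)[OXX./.X.O]+0 (1,2)[OXX./..XO]+0
p3 O@[OXXX/...O] terminal -1; root [.XX./...O] d7

value(.XX./...O, O) = -1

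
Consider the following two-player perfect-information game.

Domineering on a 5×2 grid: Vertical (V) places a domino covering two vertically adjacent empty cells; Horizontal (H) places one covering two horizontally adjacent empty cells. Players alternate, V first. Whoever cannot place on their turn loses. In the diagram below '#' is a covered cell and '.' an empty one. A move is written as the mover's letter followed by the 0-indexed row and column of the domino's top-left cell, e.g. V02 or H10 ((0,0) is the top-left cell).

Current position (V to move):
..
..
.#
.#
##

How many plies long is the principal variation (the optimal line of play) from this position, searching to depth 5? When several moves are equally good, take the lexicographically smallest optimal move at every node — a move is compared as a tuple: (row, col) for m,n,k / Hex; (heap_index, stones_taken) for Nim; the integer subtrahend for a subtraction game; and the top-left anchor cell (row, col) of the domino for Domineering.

p1 V@[../../.#/.#/##]: V00[#./#./.#/.#/##]+1* V01[.#/.#/.#/.#/##]+1 V10[../#./##/.#/##]-1 V20[../../##/##/##]-1
p2 H@[#./#./.#/.#/##] terminal -1; root [../../.#/.#/##] d5

PV length from [../../.#/.#/##]: 1 ply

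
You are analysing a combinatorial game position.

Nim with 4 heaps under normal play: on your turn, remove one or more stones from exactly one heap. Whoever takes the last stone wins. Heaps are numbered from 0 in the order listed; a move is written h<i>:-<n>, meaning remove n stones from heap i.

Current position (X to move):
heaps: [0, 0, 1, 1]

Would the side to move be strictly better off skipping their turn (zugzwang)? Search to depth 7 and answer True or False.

p1 X@[(0,0,1,1)]: h2:-1[(0,0,0,1)]-1* h3:-1[(0,0,1,0)]-1
p2 O@[(0,0,0,1)]: h3:-1[(0,0,0,0)]+1*
p3 X@[(0,0,0,0)] terminal -1; root [(0,0,1,1)] d7
suppose X passes — search the same position with O to move:
pass> p1 O@[(0,0,1,1)]: h2:-1[(0,0,0,1)]-1* h3:-1[(0,0,1,0)]-1
pass> p2 X@[(0,0,0,1)]: h3:-1[(0,0,0,0)]+1*
pass> p3 O@[(0,0,0,0)] terminal -1; root [(0,0,1,1)] d7
for X: play -1, pass +1

zugzwang((0,0,1,1), X) = True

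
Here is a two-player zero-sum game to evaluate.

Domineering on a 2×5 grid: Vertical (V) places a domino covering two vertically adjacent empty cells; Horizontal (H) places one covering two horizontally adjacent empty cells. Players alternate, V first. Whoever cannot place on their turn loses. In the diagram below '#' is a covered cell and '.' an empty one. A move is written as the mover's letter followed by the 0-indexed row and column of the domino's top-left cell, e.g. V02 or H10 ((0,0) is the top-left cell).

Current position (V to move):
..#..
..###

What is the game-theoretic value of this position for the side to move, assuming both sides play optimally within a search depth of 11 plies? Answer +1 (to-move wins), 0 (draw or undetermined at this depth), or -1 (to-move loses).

value(..#../..###, V) = +1

p1 V@[..#../..###]: V00[#.#../#.###]+1* V01[.##../.####]+1
p2 H@[#.#../#.###]: H03[#.###/#.###]-1*
p3 V@[#.###/#.###]: V01[#####/#####]+1*
p4 H@[#####/#####] terminal -1; root [..#../..###] d11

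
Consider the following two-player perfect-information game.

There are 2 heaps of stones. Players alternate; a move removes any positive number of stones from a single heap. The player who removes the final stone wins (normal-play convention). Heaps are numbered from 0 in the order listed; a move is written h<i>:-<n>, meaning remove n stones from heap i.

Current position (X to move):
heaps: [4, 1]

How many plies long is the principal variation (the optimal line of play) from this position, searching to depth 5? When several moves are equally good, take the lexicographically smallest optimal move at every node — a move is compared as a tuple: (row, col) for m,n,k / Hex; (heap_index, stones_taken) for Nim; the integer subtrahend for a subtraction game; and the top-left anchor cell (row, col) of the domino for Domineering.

PV length from [(4,1)]: 3 plies

[(4,1)] X move#1: h0:-1:-1/(3,1), h0:-2:-1/(2,1), h0:-3:+1/(1,1)*, h0:-4:-1/(0,1), h1:-1:-1/(4,0)
[(1,1)] O move#2: h0:-1:-1/(0,1)*, h1:-1:-1/(1,0)
[(0,1)] X move#3: h1:-1:+1/(0,0)*
[(0,0)] end (terminal -1, O#4); searched (4,1) to 5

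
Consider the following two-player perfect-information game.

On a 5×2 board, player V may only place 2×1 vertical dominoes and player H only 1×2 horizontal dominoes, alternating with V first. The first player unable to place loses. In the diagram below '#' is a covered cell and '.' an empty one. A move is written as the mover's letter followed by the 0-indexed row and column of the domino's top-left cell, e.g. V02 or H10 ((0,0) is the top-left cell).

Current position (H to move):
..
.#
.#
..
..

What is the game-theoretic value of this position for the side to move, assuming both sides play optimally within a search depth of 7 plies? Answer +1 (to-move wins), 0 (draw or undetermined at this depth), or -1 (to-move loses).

value(../.#/.#/../.., H) = +1

p1 H@[../.#/.#/../..]: H00[##/.#/.#/../..]-1 H30[../.#/.#/##/..]+1* H40[../.#/.#/../##]+1
p2 V@[../.#/.#/##/..]: V00[#./##/.#/##/..]-1* V10[../##/##/##/..]-1
p3 H@[#./##/.#/##/..]: H40[#./##/.#/##/##]+1*
p4 V@[#./##/.#/##/##] terminal -1; root [../.#/.#/../..] d7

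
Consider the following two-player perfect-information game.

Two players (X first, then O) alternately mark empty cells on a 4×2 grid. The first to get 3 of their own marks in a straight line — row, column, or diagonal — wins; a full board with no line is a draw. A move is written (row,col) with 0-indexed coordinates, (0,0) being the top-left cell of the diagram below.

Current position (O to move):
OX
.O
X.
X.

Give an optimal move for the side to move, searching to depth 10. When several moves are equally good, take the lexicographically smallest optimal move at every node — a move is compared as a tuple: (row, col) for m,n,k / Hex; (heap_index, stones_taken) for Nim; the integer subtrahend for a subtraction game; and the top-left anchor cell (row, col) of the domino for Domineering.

O's best at [OX/.O/X./X.]: (1,0)

[OX/.O/X./X.] O move#1: (1,0):+0/OX/OO/X./X.*, (2,1):-1/OX/.O/XO/X., (3,1):-1/OX/.O/X./XO
[OX/OO/X./X.] X move#2: (2,1):+0/OX/OO/XX/X.*, (3,1):+0/OX/OO/X./XX
[OX/OO/XX/X.] O move#3: (3,1):+0/OX/OO/XX/XO*
[OX/OO/XX/XO] end (terminal +0, X#4); searched OX/.O/X./X. to 10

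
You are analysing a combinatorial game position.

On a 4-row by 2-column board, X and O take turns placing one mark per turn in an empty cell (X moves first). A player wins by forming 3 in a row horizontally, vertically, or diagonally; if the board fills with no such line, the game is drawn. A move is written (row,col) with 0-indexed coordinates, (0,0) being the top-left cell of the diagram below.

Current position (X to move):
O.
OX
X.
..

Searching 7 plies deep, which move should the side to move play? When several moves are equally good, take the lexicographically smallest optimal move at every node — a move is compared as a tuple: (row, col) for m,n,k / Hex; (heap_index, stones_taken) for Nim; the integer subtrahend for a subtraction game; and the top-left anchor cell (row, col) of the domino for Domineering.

X's best at [O./OX/X./..]: (2,1)

ply 1, X at O./OX/X./.. | (0,1)=+0→OX/OX/X./..; (2,1)=+1→O./OX/XX/..*; (3,0)=+0→O./OX/X./X.; (3,1)=+0→O./OX/X./.X
ply 2, O at O./OX/XX/.. | (0,1)=-1→OO/OX/XX/..*; (3,0)=-1→O./OX/XX/O.; (3,1)=-1→O./OX/XX/.O
ply 3, X at OO/OX/XX/.. | (3,0)=+0→OO/OX/XX/X.; (3,1)=+1→OO/OX/XX/.X*
ply 4: OO/OX/XX/.X is terminal -1 (O); from O./OX/X./.. depth 7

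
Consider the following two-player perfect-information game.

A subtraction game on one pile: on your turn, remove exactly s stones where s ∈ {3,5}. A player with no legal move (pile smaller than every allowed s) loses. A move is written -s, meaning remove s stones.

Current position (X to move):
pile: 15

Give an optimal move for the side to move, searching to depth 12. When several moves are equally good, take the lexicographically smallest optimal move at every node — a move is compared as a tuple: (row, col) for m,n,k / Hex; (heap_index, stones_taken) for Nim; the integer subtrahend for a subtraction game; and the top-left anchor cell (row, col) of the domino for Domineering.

ply 1, X at 15 | -3=-1→12; -5=+1→10*
ply 2, O at 10 | -3=-1→7*; -5=-1→5
ply 3, X at 7 | -3=-1→4; -5=+1→2*
ply 4: 2 is terminal -1 (O); from 15 depth 12

X's best at [15]: -5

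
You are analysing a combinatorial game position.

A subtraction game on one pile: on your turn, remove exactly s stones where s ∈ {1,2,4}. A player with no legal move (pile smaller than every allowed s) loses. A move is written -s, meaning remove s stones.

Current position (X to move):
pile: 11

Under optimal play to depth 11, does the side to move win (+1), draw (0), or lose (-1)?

ply 1, X at 11 | -1=-1→10; -2=+1→9*; -4=-1→7
ply 2, O at 9 | -1=-1→8*; -2=-1→7; -4=-1→5
ply 3, X at 8 | -1=-1→7; -2=+1→6*; -4=-1→4
ply 4, O at 6 | -1=-1→5*; -2=-1→4; -4=-1→2
ply 5, X at 5 | -1=-1→4; -2=+1→3*; -4=-1→1
ply 6, O at 3 | -1=-1→2*; -2=-1→1
ply 7, X at 2 | -1=-1→1; -2=+1→0*
ply 8: 0 is terminal -1 (O); from 11 depth 11

value(11, X) = +1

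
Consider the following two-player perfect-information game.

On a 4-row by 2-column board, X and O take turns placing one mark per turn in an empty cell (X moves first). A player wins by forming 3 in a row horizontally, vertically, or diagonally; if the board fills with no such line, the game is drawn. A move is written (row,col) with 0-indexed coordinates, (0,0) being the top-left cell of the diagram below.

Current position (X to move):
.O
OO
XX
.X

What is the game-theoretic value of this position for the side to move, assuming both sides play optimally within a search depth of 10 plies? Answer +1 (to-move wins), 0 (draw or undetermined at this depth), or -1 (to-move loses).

p1 X@[.O/OO/XX/.X]: (0,0)[XO/OO/XX/.X]+0* (3,0)[.O/OO/XX/XX]+0
p2 O@[XO/OO/XX/.X]: (3,0)[XO/OO/XX/OX]+0*
p3 X@[XO/OO/XX/OX] terminal +0; root [.O/OO/XX/.X] d10

value(.O/OO/XX/.X, X) = 0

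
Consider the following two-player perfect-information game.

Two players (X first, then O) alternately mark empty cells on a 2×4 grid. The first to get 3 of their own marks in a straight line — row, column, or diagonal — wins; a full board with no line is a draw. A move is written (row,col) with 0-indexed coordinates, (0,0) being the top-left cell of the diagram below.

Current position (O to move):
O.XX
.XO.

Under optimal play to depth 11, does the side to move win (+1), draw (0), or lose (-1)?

p1 O@[O.XX/.XO.]: (0,1)[OOXX/.XO.]+0* (1,0)[O.XX/OXO.]-1 (1,3)[O.XX/.XOO]-1
p2 X@[OOXX/.XO.]: (1,0)[OOXX/XXO.]+0* (1,3)[OOXX/.XOX]+0
p3 O@[OOXX/XXO.]: (1,3)[OOXX/XXOO]+0*
p4 X@[OOXX/XXOO] terminal +0; root [O.XX/.XO.] d11

value(O.XX/.XO., O) = 0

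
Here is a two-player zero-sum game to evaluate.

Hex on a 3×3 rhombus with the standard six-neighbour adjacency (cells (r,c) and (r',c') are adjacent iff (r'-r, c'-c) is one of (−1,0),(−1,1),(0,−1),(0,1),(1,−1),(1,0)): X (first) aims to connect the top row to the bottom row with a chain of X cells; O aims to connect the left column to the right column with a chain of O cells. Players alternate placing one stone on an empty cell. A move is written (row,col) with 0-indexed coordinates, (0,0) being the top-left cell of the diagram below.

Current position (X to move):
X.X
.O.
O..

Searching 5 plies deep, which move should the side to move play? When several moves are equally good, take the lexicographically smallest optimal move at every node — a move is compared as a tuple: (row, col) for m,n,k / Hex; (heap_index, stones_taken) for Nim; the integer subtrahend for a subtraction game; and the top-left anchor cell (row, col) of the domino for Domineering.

X's best at [X.X/.O./O..]: (1,2)

p1 X@[X.X/.O./O..]: (0,1)[XXX/.O./O..]-1 (1,0)[X.X/XO./O..]-1 (1,2)[X.X/.OX/O..]+1* (2,1)[X.X/.O./OX.]-1 (2,2)[X.X/.O./O.X]-1
p2 O@[X.X/.OX/O..]: (0,1)[XOX/.OX/O..]-1* (1,0)[X.X/OOX/O..]-1 (2,1)[X.X/.OX/OO.]-1 (2,2)[X.X/.OX/O.O]-1
p3 X@[XOX/.OX/O..]: (1,0)[XOX/XOX/O..]+1* (2,1)[XOX/.OX/OX.]+1 (2,2)[XOX/.OX/O.X]+1
p4 O@[XOX/XOX/O..]: (2,1)[XOX/XOX/OO.]-1* (2,2)[XOX/XOX/O.O]-1
p5 X@[XOX/XOX/OO.]: (2,2)[XOX/XOX/OOX]+1*
p6 O@[XOX/XOX/OOX] terminal -1; root [X.X/.O./O..] d5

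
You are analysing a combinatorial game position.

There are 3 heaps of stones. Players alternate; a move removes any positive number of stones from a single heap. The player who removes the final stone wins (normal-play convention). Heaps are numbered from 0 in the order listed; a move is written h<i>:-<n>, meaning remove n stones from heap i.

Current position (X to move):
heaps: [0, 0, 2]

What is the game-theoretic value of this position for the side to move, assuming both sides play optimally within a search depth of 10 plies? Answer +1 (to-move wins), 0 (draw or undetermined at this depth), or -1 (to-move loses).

value((0,0,2), X) = +1

p1 X@[(0,0,2)]: h2:-1[(0,0,1)]-1 h2:-2[(0,0,0)]+1*
p2 O@[(0,0,0)] terminal -1; root [(0,0,2)] d10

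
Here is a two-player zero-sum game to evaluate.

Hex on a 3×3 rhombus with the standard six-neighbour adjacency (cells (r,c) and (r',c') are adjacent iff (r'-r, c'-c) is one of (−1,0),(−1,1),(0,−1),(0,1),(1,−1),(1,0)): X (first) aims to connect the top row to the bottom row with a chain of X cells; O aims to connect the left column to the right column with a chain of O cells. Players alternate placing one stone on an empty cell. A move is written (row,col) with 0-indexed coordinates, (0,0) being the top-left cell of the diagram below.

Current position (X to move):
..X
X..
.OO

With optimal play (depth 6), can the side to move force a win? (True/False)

X winning at [..X/X../.OO]: True

p1 X@[..X/X../.OO]: (0,0)[X.X/X../.OO]-1 (0,1)[.XX/X../.OO]-1 (1,1)[..X/XX./.OO]-1 (1,2)[..X/X.X/.OO]-1 (2,0)[..X/X../XOO]+1*
p2 O@[..X/X../XOO]: (0,0)[O.X/X../XOO]-1* (0,1)[.OX/X../XOO]-1 (1,1)[..X/XO./XOO]-1 (1,2)[..X/X.O/XOO]-1
p3 X@[O.X/X../XOO]: (0,1)[OXX/X../XOO]+1* (1,1)[O.X/XX./XOO]+1 (1,2)[O.X/X.X/XOO]+1
p4 O@[OXX/X../XOO] terminal -1; root [..X/X../.OO] d6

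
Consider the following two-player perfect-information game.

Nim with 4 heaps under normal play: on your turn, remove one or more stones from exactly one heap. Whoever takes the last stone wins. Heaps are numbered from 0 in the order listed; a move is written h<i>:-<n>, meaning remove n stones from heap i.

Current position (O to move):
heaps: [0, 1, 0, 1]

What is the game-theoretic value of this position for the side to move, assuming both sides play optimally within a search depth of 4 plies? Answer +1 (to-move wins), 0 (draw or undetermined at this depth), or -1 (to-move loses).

value((0,1,0,1), O) = -1

[(0,1,0,1)] O move#1: h1:-1:-1/(0,0,0,1)*, h3:-1:-1/(0,1,0,0)
[(0,0,0,1)] X move#2: h3:-1:+1/(0,0,0,0)*
[(0,0,0,0)] end (terminal -1, O#3); searched (0,1,0,1) to 4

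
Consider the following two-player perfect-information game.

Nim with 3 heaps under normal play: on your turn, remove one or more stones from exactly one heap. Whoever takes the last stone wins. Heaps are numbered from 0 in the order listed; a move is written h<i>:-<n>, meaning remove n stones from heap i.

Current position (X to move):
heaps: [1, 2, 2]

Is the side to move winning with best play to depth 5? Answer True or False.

X winning at [(1,2,2)]: True

ply 1, X at (1,2,2) | h0:-1=+1→(0,2,2)*; h1:-1=-1→(1,1,2); h1:-2=-1→(1,0,2); h2:-1=-1→(1,2,1); h2:-2=-1→(1,2,0)
ply 2, O at (0,2,2) | h1:-1=-1→(0,1,2)*; h1:-2=-1→(0,0,2); h2:-1=-1→(0,2,1); h2:-2=-1→(0,2,0)
ply 3, X at (0,1,2) | h1:-1=-1→(0,0,2); h2:-1=+1→(0,1,1)*; h2:-2=-1→(0,1,0)
ply 4, O at (0,1,1) | h1:-1=-1→(0,0,1)*; h2:-1=-1→(0,1,0)
ply 5, X at (0,0,1) | h2:-1=+1→(0,0,0)*
ply 6: (0,0,0) is terminal -1 (O); from (1,2,2) depth 5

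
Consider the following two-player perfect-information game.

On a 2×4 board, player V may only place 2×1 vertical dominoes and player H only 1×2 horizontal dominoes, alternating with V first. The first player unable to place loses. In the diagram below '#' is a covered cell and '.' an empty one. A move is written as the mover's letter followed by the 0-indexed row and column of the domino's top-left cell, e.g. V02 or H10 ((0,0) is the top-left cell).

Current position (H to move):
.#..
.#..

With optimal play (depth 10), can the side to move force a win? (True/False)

H winning at [.#../.#..]: True

ply 1, H at .#../.#.. | H02=+1→.###/.#..*; H12=+1→.#../.###
ply 2, V at .###/.#.. | V00=-1→####/##..*
ply 3, H at ####/##.. | H12=+1→####/####*
ply 4: ####/#### is terminal -1 (V); from .#../.#.. depth 10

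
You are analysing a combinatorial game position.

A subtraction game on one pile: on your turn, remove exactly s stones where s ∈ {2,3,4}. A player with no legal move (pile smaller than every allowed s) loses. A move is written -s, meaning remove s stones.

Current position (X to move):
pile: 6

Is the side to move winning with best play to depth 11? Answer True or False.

X winning at [6]: False

[6] X move#1: -2:-1/4*, -3:-1/3, -4:-1/2
[4] O move#2: -2:-1/2, -3:+1/1*, -4:+1/0
[1] end (terminal -1, X#3); searched 6 to 11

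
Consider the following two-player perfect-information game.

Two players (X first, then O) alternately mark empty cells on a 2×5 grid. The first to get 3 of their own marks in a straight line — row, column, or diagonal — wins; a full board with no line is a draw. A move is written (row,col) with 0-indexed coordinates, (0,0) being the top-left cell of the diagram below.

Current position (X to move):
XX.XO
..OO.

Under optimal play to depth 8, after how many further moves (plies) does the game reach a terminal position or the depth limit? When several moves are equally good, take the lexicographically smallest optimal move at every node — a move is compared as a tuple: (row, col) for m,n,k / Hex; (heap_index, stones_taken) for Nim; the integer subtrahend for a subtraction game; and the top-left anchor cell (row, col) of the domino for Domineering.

PV length from [XX.XO/..OO.]: 1 ply

[XX.XO/..OO.] X move#1: (0,2):+1/XXXXO/..OO.*, (1,0):-1/XX.XO/X.OO., (1,1):-1/XX.XO/.XOO., (1,4):-1/XX.XO/..OOX
[XXXXO/..OO.] end (terminal -1, O#2); searched XX.XO/..OO. to 8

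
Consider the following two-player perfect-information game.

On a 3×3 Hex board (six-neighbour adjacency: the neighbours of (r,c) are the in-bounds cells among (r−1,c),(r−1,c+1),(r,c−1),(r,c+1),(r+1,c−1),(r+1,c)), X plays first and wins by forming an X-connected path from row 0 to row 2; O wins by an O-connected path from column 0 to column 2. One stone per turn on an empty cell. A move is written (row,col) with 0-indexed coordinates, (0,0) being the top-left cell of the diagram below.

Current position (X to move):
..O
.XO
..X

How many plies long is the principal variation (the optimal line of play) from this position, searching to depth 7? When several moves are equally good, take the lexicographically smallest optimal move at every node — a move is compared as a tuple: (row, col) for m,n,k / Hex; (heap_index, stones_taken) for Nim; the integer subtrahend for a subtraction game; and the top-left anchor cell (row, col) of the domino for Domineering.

PV length from [..O/.XO/..X]: 5 plies

ply 1, X at ..O/.XO/..X | (0,0)=+1→X.O/.XO/..X*; (0,1)=+1→.XO/.XO/..X; (1,0)=+1→..O/XXO/..X; (2,0)=-1→..O/.XO/X.X; (2,1)=-1→..O/.XO/.XX
ply 2, O at X.O/.XO/..X | (0,1)=-1→XOO/.XO/..X*; (1,0)=-1→X.O/OXO/..X; (2,0)=-1→X.O/.XO/O.X; (2,1)=-1→X.O/.XO/.OX
ply 3, X at XOO/.XO/..X | (1,0)=+1→XOO/XXO/..X*; (2,0)=-1→XOO/.XO/X.X; (2,1)=-1→XOO/.XO/.XX
ply 4, O at XOO/XXO/..X | (2,0)=-1→XOO/XXO/O.X*; (2,1)=-1→XOO/XXO/.OX
ply 5, X at XOO/XXO/O.X | (2,1)=+1→XOO/XXO/OXX*
ply 6: XOO/XXO/OXX is terminal -1 (O); from ..O/.XO/..X depth 7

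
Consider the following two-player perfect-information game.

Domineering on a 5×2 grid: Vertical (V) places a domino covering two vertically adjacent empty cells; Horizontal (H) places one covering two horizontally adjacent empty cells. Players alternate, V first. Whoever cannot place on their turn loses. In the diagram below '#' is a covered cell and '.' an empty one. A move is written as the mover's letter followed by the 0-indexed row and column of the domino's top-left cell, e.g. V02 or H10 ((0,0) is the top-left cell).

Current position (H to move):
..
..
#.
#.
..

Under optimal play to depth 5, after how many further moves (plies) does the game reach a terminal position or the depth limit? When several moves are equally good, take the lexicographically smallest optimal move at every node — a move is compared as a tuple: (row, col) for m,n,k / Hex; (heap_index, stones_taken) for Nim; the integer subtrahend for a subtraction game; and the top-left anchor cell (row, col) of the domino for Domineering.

p1 H@[../../#./#./..]: H00[##/../#./#./..]+1* H10[../##/#./#./..]+1 H40[../../#./#./##]-1
p2 V@[##/../#./#./..]: V11[##/.#/##/#./..]-1* V21[##/../##/##/..]-1 V31[##/../#./##/.#]-1
p3 H@[##/.#/##/#./..]: H40[##/.#/##/#./##]+1*
p4 V@[##/.#/##/#./##] terminal -1; root [../../#./#./..] d5

PV length from [../../#./#./..]: 3 plies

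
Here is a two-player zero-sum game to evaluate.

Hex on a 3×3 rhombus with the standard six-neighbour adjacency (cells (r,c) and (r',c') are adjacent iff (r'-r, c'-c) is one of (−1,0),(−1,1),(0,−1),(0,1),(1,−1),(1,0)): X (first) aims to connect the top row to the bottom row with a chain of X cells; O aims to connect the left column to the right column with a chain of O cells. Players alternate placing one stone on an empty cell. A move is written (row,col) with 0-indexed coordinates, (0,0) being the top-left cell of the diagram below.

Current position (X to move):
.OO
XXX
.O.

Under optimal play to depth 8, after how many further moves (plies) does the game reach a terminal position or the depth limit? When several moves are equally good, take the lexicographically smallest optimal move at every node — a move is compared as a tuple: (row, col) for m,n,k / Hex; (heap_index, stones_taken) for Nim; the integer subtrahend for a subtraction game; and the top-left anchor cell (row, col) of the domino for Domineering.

PV length from [.OO/XXX/.O.]: 3 plies

ply 1, X at .OO/XXX/.O. | (0,0)=+1→XOO/XXX/.O.*; (2,0)=-1→.OO/XXX/XO.; (2,2)=-1→.OO/XXX/.OX
ply 2, O at XOO/XXX/.O. | (2,0)=-1→XOO/XXX/OO.*; (2,2)=-1→XOO/XXX/.OO
ply 3, X at XOO/XXX/OO. | (2,2)=+1→XOO/XXX/OOX*
ply 4: XOO/XXX/OOX is terminal -1 (O); from .OO/XXX/.O. depth 8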